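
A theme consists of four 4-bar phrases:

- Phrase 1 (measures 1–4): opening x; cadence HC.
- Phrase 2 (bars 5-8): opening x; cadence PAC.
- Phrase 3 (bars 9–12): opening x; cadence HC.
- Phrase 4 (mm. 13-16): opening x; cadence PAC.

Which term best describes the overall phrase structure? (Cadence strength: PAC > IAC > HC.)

The cadence pattern HC–PAC–HC–PAC is weak–strong twice, and phrases 3–4 restate phrases 1–2: a period heard twice, not a double period (which would end weakly at phrase 2).

repeated period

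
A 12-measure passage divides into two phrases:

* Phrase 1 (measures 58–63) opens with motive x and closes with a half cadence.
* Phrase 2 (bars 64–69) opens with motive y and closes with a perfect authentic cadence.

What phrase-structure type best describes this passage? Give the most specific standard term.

Phrase 1 ends with a half cadence (weaker) and phrase 2 with a perfect authentic cadence (stronger): antecedent + consequent = a period.
The two phrases open with different material (x / y), so the period is contrasting.

contrasting period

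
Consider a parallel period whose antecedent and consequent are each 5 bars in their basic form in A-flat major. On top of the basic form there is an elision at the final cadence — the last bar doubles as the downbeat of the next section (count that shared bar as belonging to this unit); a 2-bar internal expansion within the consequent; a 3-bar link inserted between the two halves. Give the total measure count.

Basic parallel period: 5 + 5 = 10 bars.
10 (basic form) + 2 (internal expansion) + 3 (link) = 15.
The elision shares a bar with the next section but does not change this unit's count.

15 measures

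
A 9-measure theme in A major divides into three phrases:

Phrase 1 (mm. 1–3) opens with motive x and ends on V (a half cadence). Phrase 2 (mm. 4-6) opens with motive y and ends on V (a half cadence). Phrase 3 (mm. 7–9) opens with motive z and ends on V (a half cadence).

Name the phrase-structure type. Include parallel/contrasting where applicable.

The final phrase closes with a half cadence, which is not stronger than the preceding half cadence; the 3 phrases lack an overall antecedent–consequent design and so form a phrase group.

phrase group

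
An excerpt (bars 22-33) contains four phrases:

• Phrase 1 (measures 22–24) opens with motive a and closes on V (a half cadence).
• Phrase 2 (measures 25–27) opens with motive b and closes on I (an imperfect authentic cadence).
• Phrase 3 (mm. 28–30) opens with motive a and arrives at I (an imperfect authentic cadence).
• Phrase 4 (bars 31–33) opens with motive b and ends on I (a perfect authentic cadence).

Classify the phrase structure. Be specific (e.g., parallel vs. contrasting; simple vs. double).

parallel double period

Four phrases in two halves: the first half (mm. 22–27) ends with an imperfect authentic cadence, the second (measures 28–33) with a perfect authentic cadence — a large antecedent–consequent pair, i.e. a double period.
Phrase 3 begins with the same material as phrase 1, making it parallel.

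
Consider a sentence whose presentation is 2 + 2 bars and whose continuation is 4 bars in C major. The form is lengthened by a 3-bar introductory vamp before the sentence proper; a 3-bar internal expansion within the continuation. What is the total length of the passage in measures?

14 measures

Basic sentence: 2 + 2 + 4 = 8 bars.
8 (basic form) + 3 (introduction) + 3 (internal expansion) = 14.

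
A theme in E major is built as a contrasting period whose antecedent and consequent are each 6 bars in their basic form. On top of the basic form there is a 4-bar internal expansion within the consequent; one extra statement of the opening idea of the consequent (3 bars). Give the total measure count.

19 measures

Basic contrasting period: 6 + 6 = 12 bars.
12 (basic form) + 4 (internal expansion) + 3 (extra statement) = 19.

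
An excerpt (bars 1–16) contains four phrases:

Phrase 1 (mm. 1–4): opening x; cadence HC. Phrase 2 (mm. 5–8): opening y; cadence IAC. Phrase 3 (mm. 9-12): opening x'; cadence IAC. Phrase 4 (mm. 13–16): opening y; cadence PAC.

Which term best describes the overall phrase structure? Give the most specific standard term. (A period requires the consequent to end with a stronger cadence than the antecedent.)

Four phrases in two halves: the first half (mm. 1–8) ends with an imperfect authentic cadence, the second (mm. 9–16) with a perfect authentic cadence — a large antecedent–consequent pair, i.e. a double period.
Phrase 3 begins with the same material as phrase 1, making it parallel.

parallel double period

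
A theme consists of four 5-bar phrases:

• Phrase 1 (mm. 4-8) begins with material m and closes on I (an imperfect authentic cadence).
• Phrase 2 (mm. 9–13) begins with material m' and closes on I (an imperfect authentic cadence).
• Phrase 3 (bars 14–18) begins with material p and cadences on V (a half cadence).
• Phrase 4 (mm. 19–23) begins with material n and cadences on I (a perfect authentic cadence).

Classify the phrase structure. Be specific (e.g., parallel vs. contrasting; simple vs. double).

contrasting double period

Four phrases in two halves: the first half (mm. 4-13) ends with an imperfect authentic cadence, the second (bars 14–23) with a perfect authentic cadence — a large antecedent–consequent pair, i.e. a double period.
Phrase 3 begins with different material from phrase 1, making it contrasting.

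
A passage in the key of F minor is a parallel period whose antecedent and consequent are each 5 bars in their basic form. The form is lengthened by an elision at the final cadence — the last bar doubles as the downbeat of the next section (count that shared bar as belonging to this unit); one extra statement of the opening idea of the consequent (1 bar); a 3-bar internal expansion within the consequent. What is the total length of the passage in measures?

Basic parallel period: 5 + 5 = 10 bars.
10 (basic form) + 1 (extra statement) + 3 (internal expansion) = 14.
The elision shares a bar with the next section but does not change this unit's count.

14 measures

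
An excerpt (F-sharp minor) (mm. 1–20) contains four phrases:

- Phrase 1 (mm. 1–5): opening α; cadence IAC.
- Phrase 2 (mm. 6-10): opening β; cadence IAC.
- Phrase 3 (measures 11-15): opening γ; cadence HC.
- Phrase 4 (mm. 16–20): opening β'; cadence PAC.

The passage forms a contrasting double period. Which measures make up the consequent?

measures 11–20

In a double period the first pair of phrases (ending imperfect authentic cadence) is the large antecedent and the second pair (ending perfect authentic cadence) is the large consequent; the consequent is measures 11–20.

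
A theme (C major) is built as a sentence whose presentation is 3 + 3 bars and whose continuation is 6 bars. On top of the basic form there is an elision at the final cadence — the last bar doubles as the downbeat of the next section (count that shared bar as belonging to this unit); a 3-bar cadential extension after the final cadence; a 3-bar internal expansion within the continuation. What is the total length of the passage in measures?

18 measures

Basic sentence: 3 + 3 + 6 = 12 bars.
12 (basic form) + 3 (cadential extension) + 3 (internal expansion) = 18.
The elision shares a bar with the next section but does not change this unit's count.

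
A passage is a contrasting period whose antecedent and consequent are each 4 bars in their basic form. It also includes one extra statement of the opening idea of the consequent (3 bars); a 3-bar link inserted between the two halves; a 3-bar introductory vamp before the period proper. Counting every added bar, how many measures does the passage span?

Basic contrasting period: 4 + 4 = 8 bars.
8 (basic form) + 3 (extra statement) + 3 (link) + 3 (introduction) = 17.

17 measures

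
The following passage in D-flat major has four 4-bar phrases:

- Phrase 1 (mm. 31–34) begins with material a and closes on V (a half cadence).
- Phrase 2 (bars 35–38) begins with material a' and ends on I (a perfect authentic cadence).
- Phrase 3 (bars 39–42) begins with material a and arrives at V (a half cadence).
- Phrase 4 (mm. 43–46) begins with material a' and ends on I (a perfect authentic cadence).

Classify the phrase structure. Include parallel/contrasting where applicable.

repeated period

The cadence pattern HC–PAC–HC–PAC is weak–strong twice, and phrases 3–4 restate phrases 1–2: a period heard twice, not a double period (which would end weakly at phrase 2).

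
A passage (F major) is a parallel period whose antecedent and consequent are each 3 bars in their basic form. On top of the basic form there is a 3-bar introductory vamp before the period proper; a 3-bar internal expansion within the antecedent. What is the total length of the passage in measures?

12 measures

Basic parallel period: 3 + 3 = 6 bars.
6 (basic form) + 3 (introduction) + 3 (internal expansion) = 12.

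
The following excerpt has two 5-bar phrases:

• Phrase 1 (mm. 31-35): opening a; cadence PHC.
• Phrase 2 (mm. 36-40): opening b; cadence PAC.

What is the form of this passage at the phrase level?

Phrase 1 ends with a Phrygian half cadence (weaker) and phrase 2 with a perfect authentic cadence (stronger): antecedent + consequent = a period.
The two phrases open with different material (a / b), so the period is contrasting.

contrasting period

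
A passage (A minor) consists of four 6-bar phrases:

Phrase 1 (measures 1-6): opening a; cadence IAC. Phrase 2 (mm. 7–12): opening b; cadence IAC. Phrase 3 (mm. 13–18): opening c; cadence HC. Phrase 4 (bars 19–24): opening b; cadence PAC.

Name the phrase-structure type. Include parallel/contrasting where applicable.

contrasting double period

Four phrases in two halves: the first half (mm. 1–12) ends with an imperfect authentic cadence, the second (measures 13–24) with a perfect authentic cadence — a large antecedent–consequent pair, i.e. a double period.
Phrase 3 begins with different material from phrase 1, making it contrasting.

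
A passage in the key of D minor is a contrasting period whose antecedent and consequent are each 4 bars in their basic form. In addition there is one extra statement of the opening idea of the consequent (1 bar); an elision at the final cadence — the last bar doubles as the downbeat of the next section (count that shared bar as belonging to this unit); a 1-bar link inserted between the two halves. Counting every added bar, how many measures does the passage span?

10 measures

Basic contrasting period: 4 + 4 = 8 bars.
8 (basic form) + 1 (extra statement) + 1 (link) = 10.
The elision shares a bar with the next section but does not change this unit's count.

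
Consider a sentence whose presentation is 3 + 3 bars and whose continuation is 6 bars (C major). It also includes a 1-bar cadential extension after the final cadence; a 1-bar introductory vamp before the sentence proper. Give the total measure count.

14 measures

Basic sentence: 3 + 3 + 6 = 12 bars.
12 (basic form) + 1 (cadential extension) + 1 (introduction) = 14.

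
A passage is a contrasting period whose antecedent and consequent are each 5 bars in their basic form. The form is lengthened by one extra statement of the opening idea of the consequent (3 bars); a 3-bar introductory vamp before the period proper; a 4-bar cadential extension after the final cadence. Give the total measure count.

20 measures

Basic contrasting period: 5 + 5 = 10 bars.
10 (basic form) + 3 (extra statement) + 3 (introduction) + 4 (cadential extension) = 20.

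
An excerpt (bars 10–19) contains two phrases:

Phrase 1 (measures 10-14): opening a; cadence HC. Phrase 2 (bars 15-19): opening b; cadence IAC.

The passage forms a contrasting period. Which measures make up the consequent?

The antecedent is the phrase ending with the weaker cadence (half cadence, phrase 1) and the consequent the one ending more conclusively (imperfect authentic cadence, phrase 2); the consequent is measures 15–19.

measures 15–19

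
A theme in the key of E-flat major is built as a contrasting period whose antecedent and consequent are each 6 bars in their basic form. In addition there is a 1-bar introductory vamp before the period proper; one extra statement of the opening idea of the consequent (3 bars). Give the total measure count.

Basic contrasting period: 6 + 6 = 12 bars.
12 (basic form) + 1 (introduction) + 3 (extra statement) = 16.

16 measures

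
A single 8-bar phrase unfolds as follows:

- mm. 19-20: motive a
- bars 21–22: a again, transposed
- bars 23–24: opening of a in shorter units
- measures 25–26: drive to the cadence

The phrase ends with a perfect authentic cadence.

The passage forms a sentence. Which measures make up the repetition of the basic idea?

The presentation of a sentence is the basic idea (bars 19–20) plus its repetition (mm. 21–22); the repetition of the basic idea is therefore mm. 21–22.

measures 21–22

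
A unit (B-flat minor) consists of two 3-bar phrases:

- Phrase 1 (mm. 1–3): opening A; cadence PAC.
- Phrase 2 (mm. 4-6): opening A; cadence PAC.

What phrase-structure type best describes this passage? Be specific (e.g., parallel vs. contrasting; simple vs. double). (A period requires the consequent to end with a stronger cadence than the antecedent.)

Both phrases have the same opening (A) and the same cadence (perfect authentic cadence): the second is a restatement, not a consequent, so this is a repeated phrase rather than a period.

repeated phrase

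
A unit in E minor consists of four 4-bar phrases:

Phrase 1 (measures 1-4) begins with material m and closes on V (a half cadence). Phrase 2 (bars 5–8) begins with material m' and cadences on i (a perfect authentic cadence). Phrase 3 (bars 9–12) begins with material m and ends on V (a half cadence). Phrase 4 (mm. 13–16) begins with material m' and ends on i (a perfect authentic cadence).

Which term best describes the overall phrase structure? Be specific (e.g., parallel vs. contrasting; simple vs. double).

repeated period

The cadence pattern HC–PAC–HC–PAC is weak–strong twice, and phrases 3–4 restate phrases 1–2: a period heard twice, not a double period (which would end weakly at phrase 2).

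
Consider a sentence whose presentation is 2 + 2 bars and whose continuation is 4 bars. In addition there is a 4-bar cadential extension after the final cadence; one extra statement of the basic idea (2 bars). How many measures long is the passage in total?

14 measures

Basic sentence: 2 + 2 + 4 = 8 bars.
8 (basic form) + 4 (cadential extension) + 2 (extra statement) = 14.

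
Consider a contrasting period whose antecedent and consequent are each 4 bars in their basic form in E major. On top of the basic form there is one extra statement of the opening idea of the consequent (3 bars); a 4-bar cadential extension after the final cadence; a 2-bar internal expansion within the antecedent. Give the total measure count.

Basic contrasting period: 4 + 4 = 8 bars.
8 (basic form) + 3 (extra statement) + 4 (cadential extension) + 2 (internal expansion) = 17.

17 measures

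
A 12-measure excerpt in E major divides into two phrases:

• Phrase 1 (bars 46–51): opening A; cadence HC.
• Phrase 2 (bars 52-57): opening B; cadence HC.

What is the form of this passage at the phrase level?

phrase group

The second phrase closes with a half cadence, which is not stronger than the first phrase's half cadence; without a weak→strong cadential pair there is no antecedent–consequent relationship, so this is a phrase group rather than a period.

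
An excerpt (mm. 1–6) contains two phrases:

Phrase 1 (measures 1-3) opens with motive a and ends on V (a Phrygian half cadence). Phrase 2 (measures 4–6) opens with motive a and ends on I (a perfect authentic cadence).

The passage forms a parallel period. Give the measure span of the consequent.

The antecedent is the phrase ending with the weaker cadence (Phrygian half cadence, phrase 1) and the consequent the one ending more conclusively (perfect authentic cadence, phrase 2); the consequent is bars 4–6.

measures 4–6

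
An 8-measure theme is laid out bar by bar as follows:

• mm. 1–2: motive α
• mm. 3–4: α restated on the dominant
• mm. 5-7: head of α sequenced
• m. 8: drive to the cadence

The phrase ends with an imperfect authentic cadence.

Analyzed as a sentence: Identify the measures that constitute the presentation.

The presentation of a sentence is the basic idea (mm. 1-2) plus its repetition (mm. 3-4); the presentation is therefore measures 1–4.

measures 1–4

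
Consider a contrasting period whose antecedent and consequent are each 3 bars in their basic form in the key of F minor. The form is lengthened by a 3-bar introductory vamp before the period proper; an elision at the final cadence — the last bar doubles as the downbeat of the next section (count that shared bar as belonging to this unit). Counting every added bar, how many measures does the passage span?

Basic contrasting period: 3 + 3 = 6 bars.
6 (basic form) + 3 (introduction) = 9.
The elision shares a bar with the next section but does not change this unit's count.

9 measures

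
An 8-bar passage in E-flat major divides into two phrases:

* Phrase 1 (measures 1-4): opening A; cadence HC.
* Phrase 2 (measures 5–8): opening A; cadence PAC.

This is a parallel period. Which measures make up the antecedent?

The phrase ending with the weaker cadence (half cadence) is the antecedent; the one ending more conclusively (perfect authentic cadence) is the consequent. The antecedent is measures 1–4.

measures 1–4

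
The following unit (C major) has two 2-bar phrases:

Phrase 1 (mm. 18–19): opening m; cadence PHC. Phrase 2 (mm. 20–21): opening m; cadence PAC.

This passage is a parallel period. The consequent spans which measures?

The antecedent is the phrase ending with the weaker cadence (Phrygian half cadence, phrase 1) and the consequent the one ending more conclusively (perfect authentic cadence, phrase 2); the consequent is measures 20–21.

measures 20–21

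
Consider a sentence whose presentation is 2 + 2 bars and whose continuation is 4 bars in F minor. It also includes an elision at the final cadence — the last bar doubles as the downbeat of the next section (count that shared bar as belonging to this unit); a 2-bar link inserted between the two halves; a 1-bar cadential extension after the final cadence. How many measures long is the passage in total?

11 measures

Basic sentence: 2 + 2 + 4 = 8 bars.
8 (basic form) + 2 (link) + 1 (cadential extension) = 11.
The elision shares a bar with the next section but does not change this unit's count.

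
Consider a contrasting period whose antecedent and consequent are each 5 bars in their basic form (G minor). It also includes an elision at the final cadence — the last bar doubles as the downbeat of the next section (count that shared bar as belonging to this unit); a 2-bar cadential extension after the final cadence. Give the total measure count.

12 measures

Basic contrasting period: 5 + 5 = 10 bars.
10 (basic form) + 2 (cadential extension) = 12.
The elision shares a bar with the next section but does not change this unit's count.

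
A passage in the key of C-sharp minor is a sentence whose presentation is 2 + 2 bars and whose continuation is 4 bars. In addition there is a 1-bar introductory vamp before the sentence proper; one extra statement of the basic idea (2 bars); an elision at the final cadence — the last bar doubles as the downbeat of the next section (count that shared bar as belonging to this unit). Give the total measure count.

11 measures

Basic sentence: 2 + 2 + 4 = 8 bars.
8 (basic form) + 1 (introduction) + 2 (extra statement) = 11.
The elision shares a bar with the next section but does not change this unit's count.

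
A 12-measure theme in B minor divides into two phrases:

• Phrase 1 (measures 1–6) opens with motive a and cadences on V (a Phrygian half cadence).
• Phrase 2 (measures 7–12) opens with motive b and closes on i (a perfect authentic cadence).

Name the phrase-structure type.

contrasting period

Phrase 1 ends with a Phrygian half cadence (weaker) and phrase 2 with a perfect authentic cadence (stronger): antecedent + consequent = a period.
The two phrases open with different material (a / b), so the period is contrasting.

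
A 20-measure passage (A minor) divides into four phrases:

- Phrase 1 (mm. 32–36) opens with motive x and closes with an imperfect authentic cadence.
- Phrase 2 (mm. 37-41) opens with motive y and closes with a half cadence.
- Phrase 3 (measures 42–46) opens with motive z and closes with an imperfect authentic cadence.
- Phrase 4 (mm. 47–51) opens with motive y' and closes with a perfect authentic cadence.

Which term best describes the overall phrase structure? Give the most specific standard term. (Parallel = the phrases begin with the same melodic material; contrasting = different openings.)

contrasting double period

Four phrases in two halves: the first half (measures 32–41) ends with a half cadence, the second (mm. 42–51) with a perfect authentic cadence — a large antecedent–consequent pair, i.e. a double period.
Phrase 3 begins with different material from phrase 1, making it contrasting.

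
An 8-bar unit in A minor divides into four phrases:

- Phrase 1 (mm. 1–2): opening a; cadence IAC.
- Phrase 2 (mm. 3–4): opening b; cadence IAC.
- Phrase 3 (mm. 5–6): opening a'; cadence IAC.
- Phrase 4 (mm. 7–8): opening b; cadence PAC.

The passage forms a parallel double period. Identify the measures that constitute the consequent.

measures 5–8

In a double period the four phrases pair into a large antecedent (phrases 1–2, ending imperfect authentic cadence) and a large consequent (phrases 3–4, ending perfect authentic cadence). The consequent spans mm. 5–8.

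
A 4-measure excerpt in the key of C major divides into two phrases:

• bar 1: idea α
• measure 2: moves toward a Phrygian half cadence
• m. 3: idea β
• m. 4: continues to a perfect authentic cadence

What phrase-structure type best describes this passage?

Phrase 1 ends with a Phrygian half cadence (weaker) and phrase 2 with a perfect authentic cadence (stronger): antecedent + consequent = a period.
The two phrases open with different material (α / β), so the period is contrasting.

contrasting period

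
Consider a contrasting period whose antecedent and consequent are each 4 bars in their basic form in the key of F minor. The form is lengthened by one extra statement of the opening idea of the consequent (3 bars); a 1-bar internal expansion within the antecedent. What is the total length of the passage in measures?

Basic contrasting period: 4 + 4 = 8 bars.
8 (basic form) + 3 (extra statement) + 1 (internal expansion) = 12.

12 measures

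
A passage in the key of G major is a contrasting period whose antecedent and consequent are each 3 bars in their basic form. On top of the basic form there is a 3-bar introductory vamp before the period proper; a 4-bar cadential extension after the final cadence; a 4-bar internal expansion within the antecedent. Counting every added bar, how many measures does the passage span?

Basic contrasting period: 3 + 3 = 6 bars.
6 (basic form) + 3 (introduction) + 4 (cadential extension) + 4 (internal expansion) = 17.

17 measures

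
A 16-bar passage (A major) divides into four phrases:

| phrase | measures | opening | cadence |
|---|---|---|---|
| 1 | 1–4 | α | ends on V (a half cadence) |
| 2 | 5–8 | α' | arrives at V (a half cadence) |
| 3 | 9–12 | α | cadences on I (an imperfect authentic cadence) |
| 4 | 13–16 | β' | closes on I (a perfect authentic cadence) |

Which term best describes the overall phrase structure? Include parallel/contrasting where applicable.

Four phrases in two halves: the first half (mm. 1–8) ends with a half cadence, the second (bars 9-16) with a perfect authentic cadence — a large antecedent–consequent pair, i.e. a double period.
Phrase 3 begins with the same material as phrase 1, making it parallel.

parallel double period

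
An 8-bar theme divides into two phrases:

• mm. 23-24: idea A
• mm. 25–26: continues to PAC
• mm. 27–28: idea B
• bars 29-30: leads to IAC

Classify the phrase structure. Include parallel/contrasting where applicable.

phrase group

The second phrase closes with an imperfect authentic cadence, which is not stronger than the first phrase's perfect authentic cadence; without a weak→strong cadential pair there is no antecedent–consequent relationship, so this is a phrase group rather than a period.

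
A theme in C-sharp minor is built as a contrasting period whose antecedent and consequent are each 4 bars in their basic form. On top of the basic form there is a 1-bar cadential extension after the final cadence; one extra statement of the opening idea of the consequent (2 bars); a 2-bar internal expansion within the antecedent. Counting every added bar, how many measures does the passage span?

Basic contrasting period: 4 + 4 = 8 bars.
8 (basic form) + 1 (cadential extension) + 2 (extra statement) + 2 (internal expansion) = 13.

13 measures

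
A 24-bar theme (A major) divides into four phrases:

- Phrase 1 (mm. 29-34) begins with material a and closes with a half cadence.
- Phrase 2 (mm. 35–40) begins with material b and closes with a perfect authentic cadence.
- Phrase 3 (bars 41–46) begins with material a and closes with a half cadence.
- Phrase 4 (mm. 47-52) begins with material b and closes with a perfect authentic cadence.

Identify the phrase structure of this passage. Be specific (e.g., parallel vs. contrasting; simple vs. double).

repeated period

The cadence pattern HC–PAC–HC–PAC is weak–strong twice, and phrases 3–4 restate phrases 1–2: a period heard twice, not a double period (which would end weakly at phrase 2).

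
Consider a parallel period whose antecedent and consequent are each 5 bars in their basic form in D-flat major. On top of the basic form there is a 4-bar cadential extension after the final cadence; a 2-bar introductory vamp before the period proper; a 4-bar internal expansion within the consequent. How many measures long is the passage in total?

Basic parallel period: 5 + 5 = 10 bars.
10 (basic form) + 4 (cadential extension) + 2 (introduction) + 4 (internal expansion) = 20.

20 measures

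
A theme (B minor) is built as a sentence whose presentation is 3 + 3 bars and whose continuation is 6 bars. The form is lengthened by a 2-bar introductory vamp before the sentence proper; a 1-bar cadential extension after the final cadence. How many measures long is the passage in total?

Basic sentence: 3 + 3 + 6 = 12 bars.
12 (basic form) + 2 (introduction) + 1 (cadential extension) = 15.

15 measures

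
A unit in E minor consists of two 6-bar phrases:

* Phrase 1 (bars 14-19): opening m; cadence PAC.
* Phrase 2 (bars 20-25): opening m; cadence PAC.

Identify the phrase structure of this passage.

Both phrases have the same opening (m) and the same cadence (perfect authentic cadence): the second is a restatement, not a consequent, so this is a repeated phrase rather than a period.

repeated phrase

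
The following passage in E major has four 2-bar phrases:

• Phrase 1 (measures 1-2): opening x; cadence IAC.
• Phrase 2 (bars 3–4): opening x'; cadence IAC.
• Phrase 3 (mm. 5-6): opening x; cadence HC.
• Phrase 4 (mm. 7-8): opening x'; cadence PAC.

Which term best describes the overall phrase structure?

parallel double period

Four phrases in two halves: the first half (mm. 1–4) ends with an imperfect authentic cadence, the second (measures 5–8) with a perfect authentic cadence — a large antecedent–consequent pair, i.e. a double period.
Phrase 3 begins with the same material as phrase 1, making it parallel.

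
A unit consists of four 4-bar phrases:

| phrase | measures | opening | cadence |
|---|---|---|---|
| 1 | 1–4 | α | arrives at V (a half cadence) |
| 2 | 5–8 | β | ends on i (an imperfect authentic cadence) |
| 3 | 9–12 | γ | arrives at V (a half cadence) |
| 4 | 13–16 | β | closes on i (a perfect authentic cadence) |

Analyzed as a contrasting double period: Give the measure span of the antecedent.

In a double period the four phrases pair into a large antecedent (phrases 1–2, ending imperfect authentic cadence) and a large consequent (phrases 3–4, ending perfect authentic cadence). The antecedent spans mm. 1-8.

measures 1–8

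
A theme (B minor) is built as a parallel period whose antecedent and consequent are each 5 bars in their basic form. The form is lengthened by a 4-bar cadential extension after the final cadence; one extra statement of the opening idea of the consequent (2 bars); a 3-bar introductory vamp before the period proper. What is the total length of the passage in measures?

Basic parallel period: 5 + 5 = 10 bars.
10 (basic form) + 4 (cadential extension) + 2 (extra statement) + 3 (introduction) = 19.

19 measures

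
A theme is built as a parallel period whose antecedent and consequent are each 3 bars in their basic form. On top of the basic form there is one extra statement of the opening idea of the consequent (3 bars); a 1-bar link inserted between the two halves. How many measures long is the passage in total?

Basic parallel period: 3 + 3 = 6 bars.
6 (basic form) + 3 (extra statement) + 1 (link) = 10.

10 measures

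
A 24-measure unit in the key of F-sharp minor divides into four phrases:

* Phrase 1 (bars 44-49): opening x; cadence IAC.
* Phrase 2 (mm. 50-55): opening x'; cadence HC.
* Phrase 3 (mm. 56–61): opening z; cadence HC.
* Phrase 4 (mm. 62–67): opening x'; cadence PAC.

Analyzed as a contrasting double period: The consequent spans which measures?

measures 56–67

In a double period the four phrases pair into a large antecedent (phrases 1–2, ending half cadence) and a large consequent (phrases 3–4, ending perfect authentic cadence). The consequent spans mm. 56–67.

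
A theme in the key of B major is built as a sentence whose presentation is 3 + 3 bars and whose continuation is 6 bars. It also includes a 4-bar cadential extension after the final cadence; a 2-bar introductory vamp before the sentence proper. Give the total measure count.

18 measures

Basic sentence: 3 + 3 + 6 = 12 bars.
12 (basic form) + 4 (cadential extension) + 2 (introduction) = 18.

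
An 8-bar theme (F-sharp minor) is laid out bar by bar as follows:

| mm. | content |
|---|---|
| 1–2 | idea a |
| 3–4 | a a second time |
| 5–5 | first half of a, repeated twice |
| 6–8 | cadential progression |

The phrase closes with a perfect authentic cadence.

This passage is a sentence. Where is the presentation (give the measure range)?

The presentation of a sentence is the basic idea (mm. 1-2) plus its repetition (measures 3-4); the presentation is therefore mm. 1–4.

measures 1–4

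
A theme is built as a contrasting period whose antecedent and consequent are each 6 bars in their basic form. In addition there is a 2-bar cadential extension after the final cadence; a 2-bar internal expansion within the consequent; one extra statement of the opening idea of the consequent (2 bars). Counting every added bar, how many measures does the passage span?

Basic contrasting period: 6 + 6 = 12 bars.
12 (basic form) + 2 (cadential extension) + 2 (internal expansion) + 2 (extra statement) = 18.

18 measures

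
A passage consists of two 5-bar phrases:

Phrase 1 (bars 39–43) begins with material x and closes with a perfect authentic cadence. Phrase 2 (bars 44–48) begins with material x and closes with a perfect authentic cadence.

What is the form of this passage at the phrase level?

repeated phrase

Both phrases have the same opening (x) and the same cadence (perfect authentic cadence): the second is a restatement, not a consequent, so this is a repeated phrase rather than a period.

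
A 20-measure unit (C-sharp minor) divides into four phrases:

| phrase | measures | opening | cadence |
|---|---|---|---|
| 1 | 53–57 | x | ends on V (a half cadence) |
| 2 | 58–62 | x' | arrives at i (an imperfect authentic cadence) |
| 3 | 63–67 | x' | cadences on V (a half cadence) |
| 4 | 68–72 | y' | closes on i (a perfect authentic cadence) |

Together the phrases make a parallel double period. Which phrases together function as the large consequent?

phrases 3 and 4

In a double period the first pair of phrases (ending imperfect authentic cadence) is the large antecedent and the second pair (ending perfect authentic cadence) is the large consequent; the consequent is phrases 3 and 4.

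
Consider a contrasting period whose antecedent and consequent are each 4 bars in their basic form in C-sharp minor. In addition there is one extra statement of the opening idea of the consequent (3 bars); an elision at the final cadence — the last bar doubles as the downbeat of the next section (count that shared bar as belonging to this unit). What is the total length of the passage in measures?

Basic contrasting period: 4 + 4 = 8 bars.
8 (basic form) + 3 (extra statement) = 11.
The elision shares a bar with the next section but does not change this unit's count.

11 measures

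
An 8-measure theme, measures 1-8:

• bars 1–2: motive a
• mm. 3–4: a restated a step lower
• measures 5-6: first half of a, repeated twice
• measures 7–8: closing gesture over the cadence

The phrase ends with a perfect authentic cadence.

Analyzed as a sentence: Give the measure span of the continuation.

measures 5–8

After the presentation (measures 1–4), the continuation covers the fragmentation through the cadence: mm. 5–8.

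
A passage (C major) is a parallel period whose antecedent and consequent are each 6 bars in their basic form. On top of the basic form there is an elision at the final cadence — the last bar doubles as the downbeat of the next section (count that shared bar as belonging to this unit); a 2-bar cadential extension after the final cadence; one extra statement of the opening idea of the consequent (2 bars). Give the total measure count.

Basic parallel period: 6 + 6 = 12 bars.
12 (basic form) + 2 (cadential extension) + 2 (extra statement) = 16.
The elision shares a bar with the next section but does not change this unit's count.

16 measures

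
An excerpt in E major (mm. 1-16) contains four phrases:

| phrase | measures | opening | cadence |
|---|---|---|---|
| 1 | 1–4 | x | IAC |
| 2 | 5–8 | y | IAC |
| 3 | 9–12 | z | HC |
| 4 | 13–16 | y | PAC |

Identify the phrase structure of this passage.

contrasting double period

Four phrases in two halves: the first half (mm. 1–8) ends with an imperfect authentic cadence, the second (mm. 9-16) with a perfect authentic cadence — a large antecedent–consequent pair, i.e. a double period.
Phrase 3 begins with different material from phrase 1, making it contrasting.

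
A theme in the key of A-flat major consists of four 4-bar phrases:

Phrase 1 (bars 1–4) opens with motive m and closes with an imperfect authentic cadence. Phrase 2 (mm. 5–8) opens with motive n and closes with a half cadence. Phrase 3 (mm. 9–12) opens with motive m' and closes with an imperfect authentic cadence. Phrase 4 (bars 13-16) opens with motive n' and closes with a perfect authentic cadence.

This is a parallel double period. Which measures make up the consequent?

In a double period the first pair of phrases (ending half cadence) is the large antecedent and the second pair (ending perfect authentic cadence) is the large consequent; the consequent is measures 9–16.

measures 9–16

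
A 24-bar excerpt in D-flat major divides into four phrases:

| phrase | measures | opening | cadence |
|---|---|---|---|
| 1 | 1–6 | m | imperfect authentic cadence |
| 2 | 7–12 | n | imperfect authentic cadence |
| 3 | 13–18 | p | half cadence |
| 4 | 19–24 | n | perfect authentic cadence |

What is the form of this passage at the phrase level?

contrasting double period

Four phrases in two halves: the first half (mm. 1-12) ends with an imperfect authentic cadence, the second (mm. 13–24) with a perfect authentic cadence — a large antecedent–consequent pair, i.e. a double period.
Phrase 3 begins with different material from phrase 1, making it contrasting.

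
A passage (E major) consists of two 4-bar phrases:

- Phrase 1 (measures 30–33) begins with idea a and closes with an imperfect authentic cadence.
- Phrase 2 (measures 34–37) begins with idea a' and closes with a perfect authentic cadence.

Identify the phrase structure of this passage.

Phrase 1 ends with an imperfect authentic cadence (weaker) and phrase 2 with a perfect authentic cadence (stronger): antecedent + consequent = a period.
The two phrases open with the same material (a / a'), so the period is parallel.

parallel period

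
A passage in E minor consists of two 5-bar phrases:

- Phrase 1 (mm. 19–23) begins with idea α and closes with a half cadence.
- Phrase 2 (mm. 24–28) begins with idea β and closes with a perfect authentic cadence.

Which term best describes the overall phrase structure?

Phrase 1 ends with a half cadence (weaker) and phrase 2 with a perfect authentic cadence (stronger): antecedent + consequent = a period.
The two phrases open with different material (α / β), so the period is contrasting.

contrasting period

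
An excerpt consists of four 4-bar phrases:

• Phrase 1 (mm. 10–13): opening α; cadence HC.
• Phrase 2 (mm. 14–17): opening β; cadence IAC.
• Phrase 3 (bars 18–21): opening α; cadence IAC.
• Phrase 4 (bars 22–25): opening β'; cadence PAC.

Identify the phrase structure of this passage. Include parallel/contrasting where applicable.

Four phrases in two halves: the first half (bars 10–17) ends with an imperfect authentic cadence, the second (mm. 18–25) with a perfect authentic cadence — a large antecedent–consequent pair, i.e. a double period.
Phrase 3 begins with the same material as phrase 1, making it parallel.

parallel double period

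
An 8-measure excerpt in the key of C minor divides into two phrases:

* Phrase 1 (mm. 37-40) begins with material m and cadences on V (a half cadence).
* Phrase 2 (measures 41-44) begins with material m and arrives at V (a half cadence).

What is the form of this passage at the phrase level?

repeated phrase

Both phrases have the same opening (m) and the same cadence (half cadence): the second is a restatement, not a consequent, so this is a repeated phrase rather than a period.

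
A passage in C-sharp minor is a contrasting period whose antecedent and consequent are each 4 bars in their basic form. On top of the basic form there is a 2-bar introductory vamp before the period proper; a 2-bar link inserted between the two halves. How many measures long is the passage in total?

12 measures

Basic contrasting period: 4 + 4 = 8 bars.
8 (basic form) + 2 (introduction) + 2 (link) = 12.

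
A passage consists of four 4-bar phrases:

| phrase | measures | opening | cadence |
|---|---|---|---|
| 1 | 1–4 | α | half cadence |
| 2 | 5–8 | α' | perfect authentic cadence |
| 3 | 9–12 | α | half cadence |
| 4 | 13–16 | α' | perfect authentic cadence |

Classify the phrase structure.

repeated period

The cadence pattern HC–PAC–HC–PAC is weak–strong twice, and phrases 3–4 restate phrases 1–2: a period heard twice, not a double period (which would end weakly at phrase 2).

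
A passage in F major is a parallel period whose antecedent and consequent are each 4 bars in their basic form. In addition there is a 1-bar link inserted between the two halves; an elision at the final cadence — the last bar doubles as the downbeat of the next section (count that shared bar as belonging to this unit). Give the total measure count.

9 measures

Basic parallel period: 4 + 4 = 8 bars.
8 (basic form) + 1 (link) = 9.
The elision shares a bar with the next section but does not change this unit's count.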